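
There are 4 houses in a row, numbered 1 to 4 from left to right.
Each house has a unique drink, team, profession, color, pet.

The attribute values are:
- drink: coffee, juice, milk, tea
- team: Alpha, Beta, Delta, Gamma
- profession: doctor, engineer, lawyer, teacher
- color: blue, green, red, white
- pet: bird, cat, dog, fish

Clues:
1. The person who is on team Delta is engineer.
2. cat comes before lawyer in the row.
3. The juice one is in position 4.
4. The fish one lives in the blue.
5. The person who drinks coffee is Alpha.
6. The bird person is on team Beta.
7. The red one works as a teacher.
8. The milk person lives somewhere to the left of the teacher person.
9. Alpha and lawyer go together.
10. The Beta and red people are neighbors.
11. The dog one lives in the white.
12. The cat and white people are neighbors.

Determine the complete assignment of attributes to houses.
Solution:

House | Drink | Team | Profession | Color | Pet
-----------------------------------------------
  1   | milk | Beta | doctor | green | bird
  2   | tea | Gamma | teacher | red | cat
  3   | coffee | Alpha | lawyer | white | dog
  4   | juice | Delta | engineer | blue | fish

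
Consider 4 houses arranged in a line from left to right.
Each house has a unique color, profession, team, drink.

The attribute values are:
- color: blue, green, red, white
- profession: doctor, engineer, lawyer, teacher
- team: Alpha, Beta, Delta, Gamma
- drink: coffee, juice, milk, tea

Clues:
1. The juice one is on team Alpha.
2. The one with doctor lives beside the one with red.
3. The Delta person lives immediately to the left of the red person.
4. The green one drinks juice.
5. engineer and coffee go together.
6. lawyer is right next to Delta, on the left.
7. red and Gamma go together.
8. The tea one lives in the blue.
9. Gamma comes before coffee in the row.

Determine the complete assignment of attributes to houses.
Solution:

House | Color | Profession | Team | Drink
-----------------------------------------
  1   | green | lawyer | Alpha | juice
  2   | blue | doctor | Delta | tea
  3   | red | teacher | Gamma | milk
  4   | white | engineer | Beta | coffee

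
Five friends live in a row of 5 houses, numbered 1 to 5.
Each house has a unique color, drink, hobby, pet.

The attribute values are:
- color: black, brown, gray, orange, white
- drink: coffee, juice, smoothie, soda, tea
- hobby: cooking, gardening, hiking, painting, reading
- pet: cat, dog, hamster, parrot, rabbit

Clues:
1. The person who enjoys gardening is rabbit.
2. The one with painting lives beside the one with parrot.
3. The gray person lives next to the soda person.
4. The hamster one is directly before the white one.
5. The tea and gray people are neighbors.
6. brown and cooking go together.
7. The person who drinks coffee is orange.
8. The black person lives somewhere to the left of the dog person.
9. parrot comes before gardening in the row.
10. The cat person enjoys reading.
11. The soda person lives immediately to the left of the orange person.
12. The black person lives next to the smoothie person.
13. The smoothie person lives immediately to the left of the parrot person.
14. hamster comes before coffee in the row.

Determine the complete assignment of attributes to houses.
Solution:

House | Color | Drink | Hobby | Pet
-----------------------------------
  1   | black | tea | reading | cat
  2   | gray | smoothie | painting | hamster
  3   | white | soda | hiking | parrot
  4   | orange | coffee | gardening | rabbit
  5   | brown | juice | cooking | dog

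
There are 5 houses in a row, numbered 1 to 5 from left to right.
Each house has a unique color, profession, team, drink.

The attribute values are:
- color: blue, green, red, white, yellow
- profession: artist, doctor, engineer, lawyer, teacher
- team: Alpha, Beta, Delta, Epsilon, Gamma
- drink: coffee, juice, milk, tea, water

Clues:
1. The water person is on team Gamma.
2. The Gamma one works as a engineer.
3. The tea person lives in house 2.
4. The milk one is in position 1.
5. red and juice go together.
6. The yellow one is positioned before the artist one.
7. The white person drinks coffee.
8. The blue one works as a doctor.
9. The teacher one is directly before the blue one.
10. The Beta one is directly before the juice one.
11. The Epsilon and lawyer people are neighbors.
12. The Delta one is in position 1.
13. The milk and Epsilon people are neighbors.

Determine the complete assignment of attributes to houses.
Solution:

House | Color | Profession | Team | Drink
-----------------------------------------
  1   | yellow | teacher | Delta | milk
  2   | blue | doctor | Epsilon | tea
  3   | white | lawyer | Beta | coffee
  4   | red | artist | Alpha | juice
  5   | green | engineer | Gamma | water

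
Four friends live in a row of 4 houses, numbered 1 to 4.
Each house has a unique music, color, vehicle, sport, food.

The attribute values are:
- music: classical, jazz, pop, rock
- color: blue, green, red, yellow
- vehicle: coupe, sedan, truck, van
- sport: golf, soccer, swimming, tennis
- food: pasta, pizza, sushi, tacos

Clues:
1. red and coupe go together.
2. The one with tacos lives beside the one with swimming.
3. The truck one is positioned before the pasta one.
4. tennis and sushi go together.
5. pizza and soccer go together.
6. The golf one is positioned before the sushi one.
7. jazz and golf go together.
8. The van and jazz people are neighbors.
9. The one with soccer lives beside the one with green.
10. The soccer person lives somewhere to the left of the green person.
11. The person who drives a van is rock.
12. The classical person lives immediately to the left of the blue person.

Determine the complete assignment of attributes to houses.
Solution:

House | Music | Color | Vehicle | Sport | Food
----------------------------------------------
  1   | rock | yellow | van | soccer | pizza
  2   | jazz | green | truck | golf | tacos
  3   | classical | red | coupe | swimming | pasta
  4   | pop | blue | sedan | tennis | sushi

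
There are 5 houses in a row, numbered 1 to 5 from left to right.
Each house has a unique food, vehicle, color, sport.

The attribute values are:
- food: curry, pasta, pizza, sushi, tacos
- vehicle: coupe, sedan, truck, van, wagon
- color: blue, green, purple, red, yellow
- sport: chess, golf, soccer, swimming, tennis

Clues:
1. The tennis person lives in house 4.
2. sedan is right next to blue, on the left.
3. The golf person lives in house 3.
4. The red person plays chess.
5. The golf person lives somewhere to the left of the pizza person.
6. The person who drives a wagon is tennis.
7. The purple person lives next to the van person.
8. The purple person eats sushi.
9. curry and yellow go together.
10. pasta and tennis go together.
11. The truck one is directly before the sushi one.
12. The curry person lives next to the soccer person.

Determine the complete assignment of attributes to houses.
Solution:

House | Food | Vehicle | Color | Sport
--------------------------------------
  1   | curry | truck | yellow | swimming
  2   | sushi | sedan | purple | soccer
  3   | tacos | van | blue | golf
  4   | pasta | wagon | green | tennis
  5   | pizza | coupe | red | chess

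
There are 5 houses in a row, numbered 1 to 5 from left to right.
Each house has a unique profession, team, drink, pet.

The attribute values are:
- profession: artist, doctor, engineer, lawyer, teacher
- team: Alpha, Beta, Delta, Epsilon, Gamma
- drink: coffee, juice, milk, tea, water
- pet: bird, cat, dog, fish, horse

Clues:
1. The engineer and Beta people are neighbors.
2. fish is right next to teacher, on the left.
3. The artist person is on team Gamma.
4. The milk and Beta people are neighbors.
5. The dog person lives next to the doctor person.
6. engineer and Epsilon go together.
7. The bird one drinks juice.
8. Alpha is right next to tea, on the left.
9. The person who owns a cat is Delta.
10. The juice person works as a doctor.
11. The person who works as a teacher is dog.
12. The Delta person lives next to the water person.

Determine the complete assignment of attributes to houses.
Solution:

House | Profession | Team | Drink | Pet
---------------------------------------
  1   | engineer | Epsilon | milk | fish
  2   | teacher | Beta | coffee | dog
  3   | doctor | Alpha | juice | bird
  4   | lawyer | Delta | tea | cat
  5   | artist | Gamma | water | horse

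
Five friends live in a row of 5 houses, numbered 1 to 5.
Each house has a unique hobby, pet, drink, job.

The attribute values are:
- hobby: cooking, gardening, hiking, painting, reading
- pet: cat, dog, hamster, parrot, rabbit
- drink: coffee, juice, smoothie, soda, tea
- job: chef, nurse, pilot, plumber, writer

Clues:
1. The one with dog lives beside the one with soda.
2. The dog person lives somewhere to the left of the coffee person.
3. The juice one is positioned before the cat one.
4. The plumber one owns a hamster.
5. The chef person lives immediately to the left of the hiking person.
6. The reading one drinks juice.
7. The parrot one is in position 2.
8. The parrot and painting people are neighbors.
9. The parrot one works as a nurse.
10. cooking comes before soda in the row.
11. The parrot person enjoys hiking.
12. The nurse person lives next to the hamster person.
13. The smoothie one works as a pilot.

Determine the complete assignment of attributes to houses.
Solution:

House | Hobby | Pet | Drink | Job
---------------------------------
  1   | cooking | dog | tea | chef
  2   | hiking | parrot | soda | nurse
  3   | painting | hamster | coffee | plumber
  4   | reading | rabbit | juice | writer
  5   | gardening | cat | smoothie | pilot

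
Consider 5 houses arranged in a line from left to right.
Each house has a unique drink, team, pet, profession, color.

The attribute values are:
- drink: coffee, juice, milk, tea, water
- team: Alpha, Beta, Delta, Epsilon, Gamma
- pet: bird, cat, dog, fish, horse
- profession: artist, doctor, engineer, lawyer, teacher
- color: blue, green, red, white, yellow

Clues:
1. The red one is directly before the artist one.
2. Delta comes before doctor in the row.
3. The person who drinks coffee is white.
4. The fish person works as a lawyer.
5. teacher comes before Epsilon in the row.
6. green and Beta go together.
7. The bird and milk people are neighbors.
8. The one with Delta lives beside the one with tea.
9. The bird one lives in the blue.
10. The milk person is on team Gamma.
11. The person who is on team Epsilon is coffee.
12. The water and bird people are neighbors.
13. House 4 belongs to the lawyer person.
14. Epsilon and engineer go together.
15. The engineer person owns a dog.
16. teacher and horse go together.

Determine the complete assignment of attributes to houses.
Solution:

House | Drink | Team | Pet | Profession | Color
-----------------------------------------------
  1   | water | Delta | horse | teacher | red
  2   | tea | Alpha | bird | artist | blue
  3   | milk | Gamma | cat | doctor | yellow
  4   | juice | Beta | fish | lawyer | green
  5   | coffee | Epsilon | dog | engineer | white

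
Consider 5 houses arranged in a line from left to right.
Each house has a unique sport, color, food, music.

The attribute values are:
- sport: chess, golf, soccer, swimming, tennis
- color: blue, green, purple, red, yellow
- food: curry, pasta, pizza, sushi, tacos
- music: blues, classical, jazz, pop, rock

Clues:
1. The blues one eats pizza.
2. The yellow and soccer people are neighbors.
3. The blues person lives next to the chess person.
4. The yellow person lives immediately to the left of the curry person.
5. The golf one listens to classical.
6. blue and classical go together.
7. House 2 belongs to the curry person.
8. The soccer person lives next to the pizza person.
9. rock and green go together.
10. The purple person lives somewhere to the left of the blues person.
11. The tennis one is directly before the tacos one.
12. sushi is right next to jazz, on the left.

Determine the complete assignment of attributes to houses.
Solution:

House | Sport | Color | Food | Music
------------------------------------
  1   | swimming | yellow | sushi | pop
  2   | soccer | purple | curry | jazz
  3   | tennis | red | pizza | blues
  4   | chess | green | tacos | rock
  5   | golf | blue | pasta | classical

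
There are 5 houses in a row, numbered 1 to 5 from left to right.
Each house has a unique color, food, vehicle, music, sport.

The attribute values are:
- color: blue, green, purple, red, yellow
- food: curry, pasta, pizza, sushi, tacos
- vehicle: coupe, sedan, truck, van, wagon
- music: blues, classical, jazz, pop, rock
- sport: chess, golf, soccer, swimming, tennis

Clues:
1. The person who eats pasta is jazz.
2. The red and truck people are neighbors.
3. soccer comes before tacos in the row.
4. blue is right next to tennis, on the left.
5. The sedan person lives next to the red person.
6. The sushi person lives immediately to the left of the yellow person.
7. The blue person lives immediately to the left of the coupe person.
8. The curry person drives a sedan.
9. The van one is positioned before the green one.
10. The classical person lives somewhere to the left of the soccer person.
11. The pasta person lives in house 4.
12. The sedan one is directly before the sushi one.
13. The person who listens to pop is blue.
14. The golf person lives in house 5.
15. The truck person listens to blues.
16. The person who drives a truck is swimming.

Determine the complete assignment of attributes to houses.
Solution:

House | Color | Food | Vehicle | Music | Sport
----------------------------------------------
  1   | blue | curry | sedan | pop | chess
  2   | red | sushi | coupe | classical | tennis
  3   | yellow | pizza | truck | blues | swimming
  4   | purple | pasta | van | jazz | soccer
  5   | green | tacos | wagon | rock | golf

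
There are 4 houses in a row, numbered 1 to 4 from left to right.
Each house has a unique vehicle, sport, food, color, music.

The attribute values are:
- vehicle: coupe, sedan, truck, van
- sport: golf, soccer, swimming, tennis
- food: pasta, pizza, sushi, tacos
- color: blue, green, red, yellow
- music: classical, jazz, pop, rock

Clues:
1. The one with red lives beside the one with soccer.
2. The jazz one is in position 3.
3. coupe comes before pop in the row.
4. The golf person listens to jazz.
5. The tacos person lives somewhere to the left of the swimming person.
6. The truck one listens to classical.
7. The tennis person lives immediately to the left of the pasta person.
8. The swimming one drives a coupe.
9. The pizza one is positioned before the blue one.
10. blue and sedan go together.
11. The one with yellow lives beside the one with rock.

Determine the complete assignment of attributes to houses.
Solution:

House | Vehicle | Sport | Food | Color | Music
----------------------------------------------
  1   | truck | tennis | tacos | yellow | classical
  2   | coupe | swimming | pasta | green | rock
  3   | van | golf | pizza | red | jazz
  4   | sedan | soccer | sushi | blue | pop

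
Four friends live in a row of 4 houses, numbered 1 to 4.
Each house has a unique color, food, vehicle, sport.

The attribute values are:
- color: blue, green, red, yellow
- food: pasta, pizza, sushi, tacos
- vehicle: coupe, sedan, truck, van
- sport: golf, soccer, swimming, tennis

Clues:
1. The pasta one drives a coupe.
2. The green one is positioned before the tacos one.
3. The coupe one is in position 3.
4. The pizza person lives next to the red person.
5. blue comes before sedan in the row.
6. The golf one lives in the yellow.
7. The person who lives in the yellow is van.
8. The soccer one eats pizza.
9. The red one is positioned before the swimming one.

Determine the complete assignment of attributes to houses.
Solution:

House | Color | Food | Vehicle | Sport
--------------------------------------
  1   | blue | pizza | truck | soccer
  2   | red | sushi | sedan | tennis
  3   | green | pasta | coupe | swimming
  4   | yellow | tacos | van | golf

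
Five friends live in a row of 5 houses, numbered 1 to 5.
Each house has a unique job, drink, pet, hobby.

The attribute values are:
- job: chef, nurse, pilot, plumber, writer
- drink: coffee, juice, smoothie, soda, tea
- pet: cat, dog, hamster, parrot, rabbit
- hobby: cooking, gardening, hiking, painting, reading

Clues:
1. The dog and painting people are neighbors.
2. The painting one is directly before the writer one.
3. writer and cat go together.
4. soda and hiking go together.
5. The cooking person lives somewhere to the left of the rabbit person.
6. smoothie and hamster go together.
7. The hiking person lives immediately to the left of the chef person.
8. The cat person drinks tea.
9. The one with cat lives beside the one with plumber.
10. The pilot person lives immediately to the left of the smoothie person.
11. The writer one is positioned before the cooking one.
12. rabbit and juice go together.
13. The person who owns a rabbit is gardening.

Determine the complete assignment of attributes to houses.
Solution:

House | Job | Drink | Pet | Hobby
---------------------------------
  1   | pilot | soda | dog | hiking
  2   | chef | smoothie | hamster | painting
  3   | writer | tea | cat | reading
  4   | plumber | coffee | parrot | cooking
  5   | nurse | juice | rabbit | gardening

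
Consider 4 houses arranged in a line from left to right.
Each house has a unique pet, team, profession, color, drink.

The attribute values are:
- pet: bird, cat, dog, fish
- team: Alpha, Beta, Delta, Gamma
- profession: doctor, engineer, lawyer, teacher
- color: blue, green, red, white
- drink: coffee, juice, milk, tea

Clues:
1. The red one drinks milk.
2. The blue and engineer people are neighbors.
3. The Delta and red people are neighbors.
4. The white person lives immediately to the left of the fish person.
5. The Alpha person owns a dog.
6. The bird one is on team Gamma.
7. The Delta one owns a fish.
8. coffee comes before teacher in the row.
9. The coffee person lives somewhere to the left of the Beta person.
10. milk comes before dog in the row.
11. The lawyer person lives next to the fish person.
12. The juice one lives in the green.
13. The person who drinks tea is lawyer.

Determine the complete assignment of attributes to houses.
Solution:

House | Pet | Team | Profession | Color | Drink
-----------------------------------------------
  1   | bird | Gamma | lawyer | white | tea
  2   | fish | Delta | doctor | blue | coffee
  3   | cat | Beta | engineer | red | milk
  4   | dog | Alpha | teacher | green | juice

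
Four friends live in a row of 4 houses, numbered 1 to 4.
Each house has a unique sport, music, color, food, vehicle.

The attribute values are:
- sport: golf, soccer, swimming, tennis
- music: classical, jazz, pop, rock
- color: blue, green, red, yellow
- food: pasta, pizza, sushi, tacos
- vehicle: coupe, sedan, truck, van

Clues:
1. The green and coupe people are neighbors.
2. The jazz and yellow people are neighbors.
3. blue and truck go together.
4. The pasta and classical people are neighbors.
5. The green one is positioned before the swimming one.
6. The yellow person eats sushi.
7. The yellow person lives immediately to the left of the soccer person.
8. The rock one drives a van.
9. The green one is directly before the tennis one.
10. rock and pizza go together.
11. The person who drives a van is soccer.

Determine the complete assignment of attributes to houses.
Solution:

House | Sport | Music | Color | Food | Vehicle
----------------------------------------------
  1   | golf | jazz | green | pasta | sedan
  2   | tennis | classical | yellow | sushi | coupe
  3   | soccer | rock | red | pizza | van
  4   | swimming | pop | blue | tacos | truck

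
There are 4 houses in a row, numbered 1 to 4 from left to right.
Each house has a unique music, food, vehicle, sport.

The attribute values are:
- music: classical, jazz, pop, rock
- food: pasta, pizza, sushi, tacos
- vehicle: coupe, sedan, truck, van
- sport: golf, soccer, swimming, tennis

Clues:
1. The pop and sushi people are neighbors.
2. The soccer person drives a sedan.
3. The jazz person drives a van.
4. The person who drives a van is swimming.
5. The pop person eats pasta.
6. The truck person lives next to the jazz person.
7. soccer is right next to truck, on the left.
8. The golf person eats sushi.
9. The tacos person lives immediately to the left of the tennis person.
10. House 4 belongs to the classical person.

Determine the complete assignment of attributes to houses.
Solution:

House | Music | Food | Vehicle | Sport
--------------------------------------
  1   | pop | pasta | sedan | soccer
  2   | rock | sushi | truck | golf
  3   | jazz | tacos | van | swimming
  4   | classical | pizza | coupe | tennis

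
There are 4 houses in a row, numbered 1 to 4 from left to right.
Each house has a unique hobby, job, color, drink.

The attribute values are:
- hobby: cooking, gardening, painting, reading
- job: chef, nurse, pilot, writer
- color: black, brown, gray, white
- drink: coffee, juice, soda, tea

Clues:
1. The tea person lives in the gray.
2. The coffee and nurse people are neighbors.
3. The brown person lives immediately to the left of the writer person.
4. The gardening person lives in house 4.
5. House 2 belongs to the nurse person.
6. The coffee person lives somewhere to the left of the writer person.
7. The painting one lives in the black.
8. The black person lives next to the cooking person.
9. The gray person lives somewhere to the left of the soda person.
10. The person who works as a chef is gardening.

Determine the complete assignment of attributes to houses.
Solution:

House | Hobby | Job | Color | Drink
-----------------------------------
  1   | painting | pilot | black | coffee
  2   | cooking | nurse | brown | juice
  3   | reading | writer | gray | tea
  4   | gardening | chef | white | soda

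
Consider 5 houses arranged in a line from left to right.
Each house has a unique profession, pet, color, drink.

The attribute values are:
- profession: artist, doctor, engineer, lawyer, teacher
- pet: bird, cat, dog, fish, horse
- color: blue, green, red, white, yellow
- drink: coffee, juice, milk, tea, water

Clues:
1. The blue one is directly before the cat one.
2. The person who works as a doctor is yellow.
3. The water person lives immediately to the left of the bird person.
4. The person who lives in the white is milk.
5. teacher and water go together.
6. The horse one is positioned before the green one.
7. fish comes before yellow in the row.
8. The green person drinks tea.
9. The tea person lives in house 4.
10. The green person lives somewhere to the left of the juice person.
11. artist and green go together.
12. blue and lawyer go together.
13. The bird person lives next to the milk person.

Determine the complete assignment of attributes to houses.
Solution:

House | Profession | Pet | Color | Drink
----------------------------------------
  1   | teacher | horse | red | water
  2   | lawyer | bird | blue | coffee
  3   | engineer | cat | white | milk
  4   | artist | fish | green | tea
  5   | doctor | dog | yellow | juice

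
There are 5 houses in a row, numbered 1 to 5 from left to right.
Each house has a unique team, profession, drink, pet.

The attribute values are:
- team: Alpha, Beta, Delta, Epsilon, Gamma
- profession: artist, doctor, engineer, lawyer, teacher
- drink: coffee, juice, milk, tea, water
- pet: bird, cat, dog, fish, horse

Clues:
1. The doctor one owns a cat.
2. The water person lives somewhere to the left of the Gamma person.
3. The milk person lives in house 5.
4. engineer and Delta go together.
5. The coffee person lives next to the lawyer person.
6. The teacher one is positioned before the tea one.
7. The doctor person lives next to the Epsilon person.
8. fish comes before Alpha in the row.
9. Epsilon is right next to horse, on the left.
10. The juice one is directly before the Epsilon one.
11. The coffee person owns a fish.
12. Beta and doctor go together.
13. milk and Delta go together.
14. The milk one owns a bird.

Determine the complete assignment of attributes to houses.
Solution:

House | Team | Profession | Drink | Pet
---------------------------------------
  1   | Beta | doctor | juice | cat
  2   | Epsilon | teacher | coffee | fish
  3   | Alpha | lawyer | water | horse
  4   | Gamma | artist | tea | dog
  5   | Delta | engineer | milk | bird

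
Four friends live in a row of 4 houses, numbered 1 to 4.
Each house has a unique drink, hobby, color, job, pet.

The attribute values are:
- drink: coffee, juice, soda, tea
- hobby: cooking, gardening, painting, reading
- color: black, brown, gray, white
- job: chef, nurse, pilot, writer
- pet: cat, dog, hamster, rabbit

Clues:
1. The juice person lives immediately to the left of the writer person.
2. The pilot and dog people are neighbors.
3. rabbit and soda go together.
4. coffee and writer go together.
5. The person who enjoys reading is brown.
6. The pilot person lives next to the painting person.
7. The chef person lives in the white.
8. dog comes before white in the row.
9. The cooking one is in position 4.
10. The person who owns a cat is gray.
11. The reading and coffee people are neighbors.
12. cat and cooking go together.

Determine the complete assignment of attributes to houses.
Solution:

House | Drink | Hobby | Color | Job | Pet
-----------------------------------------
  1   | juice | reading | brown | pilot | hamster
  2   | coffee | painting | black | writer | dog
  3   | soda | gardening | white | chef | rabbit
  4   | tea | cooking | gray | nurse | cat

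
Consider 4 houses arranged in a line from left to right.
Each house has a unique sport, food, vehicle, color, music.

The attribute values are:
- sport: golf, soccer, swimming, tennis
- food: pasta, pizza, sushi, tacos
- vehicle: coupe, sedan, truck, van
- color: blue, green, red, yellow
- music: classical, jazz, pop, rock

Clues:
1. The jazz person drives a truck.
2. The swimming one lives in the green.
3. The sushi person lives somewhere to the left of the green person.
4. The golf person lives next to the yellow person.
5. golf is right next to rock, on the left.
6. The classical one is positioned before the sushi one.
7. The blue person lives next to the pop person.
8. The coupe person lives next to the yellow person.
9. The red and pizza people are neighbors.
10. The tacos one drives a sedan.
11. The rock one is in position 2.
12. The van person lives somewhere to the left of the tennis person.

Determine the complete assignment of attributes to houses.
Solution:

House | Sport | Food | Vehicle | Color | Music
----------------------------------------------
  1   | golf | pasta | coupe | red | classical
  2   | soccer | pizza | van | yellow | rock
  3   | tennis | sushi | truck | blue | jazz
  4   | swimming | tacos | sedan | green | pop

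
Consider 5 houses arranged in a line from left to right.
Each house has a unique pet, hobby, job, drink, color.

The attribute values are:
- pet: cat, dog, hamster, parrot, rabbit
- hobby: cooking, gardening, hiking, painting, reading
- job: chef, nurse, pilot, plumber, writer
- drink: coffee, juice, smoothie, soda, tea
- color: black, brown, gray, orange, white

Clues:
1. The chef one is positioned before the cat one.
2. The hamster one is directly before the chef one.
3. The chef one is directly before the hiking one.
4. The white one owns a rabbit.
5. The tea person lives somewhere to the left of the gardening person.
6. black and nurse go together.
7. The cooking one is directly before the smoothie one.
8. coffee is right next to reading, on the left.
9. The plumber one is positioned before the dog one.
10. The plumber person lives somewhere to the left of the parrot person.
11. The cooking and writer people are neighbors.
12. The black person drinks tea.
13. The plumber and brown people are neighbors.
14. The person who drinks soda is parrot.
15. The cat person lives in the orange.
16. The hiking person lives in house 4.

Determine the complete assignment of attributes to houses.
Solution:

House | Pet | Hobby | Job | Drink | Color
-----------------------------------------
  1   | rabbit | cooking | plumber | coffee | white
  2   | hamster | reading | writer | smoothie | brown
  3   | parrot | painting | chef | soda | gray
  4   | dog | hiking | nurse | tea | black
  5   | cat | gardening | pilot | juice | orange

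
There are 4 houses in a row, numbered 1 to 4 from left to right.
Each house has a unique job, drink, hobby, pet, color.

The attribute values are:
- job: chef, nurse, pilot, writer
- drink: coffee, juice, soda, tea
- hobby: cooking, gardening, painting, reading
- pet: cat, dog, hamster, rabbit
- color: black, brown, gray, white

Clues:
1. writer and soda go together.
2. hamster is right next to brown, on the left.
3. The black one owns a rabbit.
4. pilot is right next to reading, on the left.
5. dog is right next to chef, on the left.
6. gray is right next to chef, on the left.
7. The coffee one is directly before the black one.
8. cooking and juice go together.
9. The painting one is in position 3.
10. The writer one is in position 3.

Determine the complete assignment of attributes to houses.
Solution:

House | Job | Drink | Hobby | Pet | Color
-----------------------------------------
  1   | pilot | coffee | gardening | dog | gray
  2   | chef | tea | reading | rabbit | black
  3   | writer | soda | painting | hamster | white
  4   | nurse | juice | cooking | cat | brown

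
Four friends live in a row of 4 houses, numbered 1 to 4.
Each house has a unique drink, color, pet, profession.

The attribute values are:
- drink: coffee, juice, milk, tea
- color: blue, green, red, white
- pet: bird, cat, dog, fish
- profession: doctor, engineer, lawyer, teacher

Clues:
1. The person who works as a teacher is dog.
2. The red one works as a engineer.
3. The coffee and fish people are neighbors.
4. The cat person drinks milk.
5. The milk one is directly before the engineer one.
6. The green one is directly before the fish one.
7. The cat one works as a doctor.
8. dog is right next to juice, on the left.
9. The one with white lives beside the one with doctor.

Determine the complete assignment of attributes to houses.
Solution:

House | Drink | Color | Pet | Profession
----------------------------------------
  1   | coffee | green | dog | teacher
  2   | juice | white | fish | lawyer
  3   | milk | blue | cat | doctor
  4   | tea | red | bird | engineer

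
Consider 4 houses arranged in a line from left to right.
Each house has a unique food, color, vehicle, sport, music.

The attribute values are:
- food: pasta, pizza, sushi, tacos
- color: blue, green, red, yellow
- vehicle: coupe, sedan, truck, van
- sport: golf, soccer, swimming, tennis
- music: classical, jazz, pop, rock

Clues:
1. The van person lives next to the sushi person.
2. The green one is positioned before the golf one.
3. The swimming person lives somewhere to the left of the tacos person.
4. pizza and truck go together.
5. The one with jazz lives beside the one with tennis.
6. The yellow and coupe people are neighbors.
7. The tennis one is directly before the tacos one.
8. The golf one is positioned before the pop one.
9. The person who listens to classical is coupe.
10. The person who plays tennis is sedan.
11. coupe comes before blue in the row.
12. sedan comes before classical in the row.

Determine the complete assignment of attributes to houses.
Solution:

House | Food | Color | Vehicle | Sport | Music
----------------------------------------------
  1   | pasta | green | van | swimming | jazz
  2   | sushi | yellow | sedan | tennis | rock
  3   | tacos | red | coupe | golf | classical
  4   | pizza | blue | truck | soccer | pop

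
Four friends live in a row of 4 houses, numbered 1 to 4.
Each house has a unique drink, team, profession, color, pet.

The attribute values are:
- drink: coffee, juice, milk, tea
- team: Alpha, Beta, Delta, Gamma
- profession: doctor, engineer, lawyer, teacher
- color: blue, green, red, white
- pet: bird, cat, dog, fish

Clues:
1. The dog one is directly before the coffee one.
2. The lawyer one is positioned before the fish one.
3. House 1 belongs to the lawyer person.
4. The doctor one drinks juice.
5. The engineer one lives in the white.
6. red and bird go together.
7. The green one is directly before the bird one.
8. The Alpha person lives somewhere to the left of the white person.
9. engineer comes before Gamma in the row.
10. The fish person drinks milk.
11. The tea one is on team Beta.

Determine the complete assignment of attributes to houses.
Solution:

House | Drink | Team | Profession | Color | Pet
-----------------------------------------------
  1   | tea | Beta | lawyer | green | dog
  2   | coffee | Alpha | teacher | red | bird
  3   | milk | Delta | engineer | white | fish
  4   | juice | Gamma | doctor | blue | cat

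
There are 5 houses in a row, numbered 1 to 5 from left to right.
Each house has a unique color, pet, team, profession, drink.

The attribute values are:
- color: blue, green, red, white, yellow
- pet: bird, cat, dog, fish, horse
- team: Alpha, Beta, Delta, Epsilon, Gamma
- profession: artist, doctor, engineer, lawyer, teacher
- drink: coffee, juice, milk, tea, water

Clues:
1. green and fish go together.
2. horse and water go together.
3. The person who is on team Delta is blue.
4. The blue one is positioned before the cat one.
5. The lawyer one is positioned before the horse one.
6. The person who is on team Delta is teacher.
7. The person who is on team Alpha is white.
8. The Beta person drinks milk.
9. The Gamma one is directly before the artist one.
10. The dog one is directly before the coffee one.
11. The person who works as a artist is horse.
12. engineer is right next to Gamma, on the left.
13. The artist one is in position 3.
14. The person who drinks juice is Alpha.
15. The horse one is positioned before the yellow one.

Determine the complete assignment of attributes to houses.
Solution:

House | Color | Pet | Team | Profession | Drink
-----------------------------------------------
  1   | white | dog | Alpha | engineer | juice
  2   | green | fish | Gamma | lawyer | coffee
  3   | red | horse | Epsilon | artist | water
  4   | blue | bird | Delta | teacher | tea
  5   | yellow | cat | Beta | doctor | milk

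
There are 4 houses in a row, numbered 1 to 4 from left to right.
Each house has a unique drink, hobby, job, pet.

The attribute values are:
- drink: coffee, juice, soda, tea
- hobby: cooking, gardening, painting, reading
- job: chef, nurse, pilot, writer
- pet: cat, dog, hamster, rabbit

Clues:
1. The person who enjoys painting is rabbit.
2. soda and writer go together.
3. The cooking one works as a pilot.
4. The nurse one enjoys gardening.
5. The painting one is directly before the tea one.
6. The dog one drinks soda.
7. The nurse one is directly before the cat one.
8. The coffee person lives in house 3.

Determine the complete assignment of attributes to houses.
Solution:

House | Drink | Hobby | Job | Pet
---------------------------------
  1   | juice | painting | chef | rabbit
  2   | tea | gardening | nurse | hamster
  3   | coffee | cooking | pilot | cat
  4   | soda | reading | writer | dog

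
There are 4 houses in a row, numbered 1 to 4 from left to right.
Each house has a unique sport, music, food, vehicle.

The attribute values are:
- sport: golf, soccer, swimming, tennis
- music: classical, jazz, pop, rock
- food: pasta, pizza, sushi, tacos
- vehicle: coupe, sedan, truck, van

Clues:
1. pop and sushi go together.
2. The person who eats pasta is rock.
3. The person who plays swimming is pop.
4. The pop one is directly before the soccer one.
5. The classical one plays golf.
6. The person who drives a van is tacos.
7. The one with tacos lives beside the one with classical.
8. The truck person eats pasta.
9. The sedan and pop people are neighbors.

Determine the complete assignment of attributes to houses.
Solution:

House | Sport | Music | Food | Vehicle
--------------------------------------
  1   | tennis | jazz | tacos | van
  2   | golf | classical | pizza | sedan
  3   | swimming | pop | sushi | coupe
  4   | soccer | rock | pasta | truck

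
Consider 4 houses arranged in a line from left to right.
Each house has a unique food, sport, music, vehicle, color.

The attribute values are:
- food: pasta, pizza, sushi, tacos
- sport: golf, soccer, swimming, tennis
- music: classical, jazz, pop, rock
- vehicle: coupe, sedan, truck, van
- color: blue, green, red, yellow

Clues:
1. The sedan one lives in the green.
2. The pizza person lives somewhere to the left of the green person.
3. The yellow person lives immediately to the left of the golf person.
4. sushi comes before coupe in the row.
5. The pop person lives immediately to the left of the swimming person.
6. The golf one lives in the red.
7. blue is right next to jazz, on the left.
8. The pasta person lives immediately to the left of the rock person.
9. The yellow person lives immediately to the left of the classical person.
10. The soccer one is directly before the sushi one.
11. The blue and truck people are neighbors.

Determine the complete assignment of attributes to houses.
Solution:

House | Food | Sport | Music | Vehicle | Color
----------------------------------------------
  1   | pizza | soccer | pop | van | blue
  2   | sushi | swimming | jazz | truck | yellow
  3   | pasta | golf | classical | coupe | red
  4   | tacos | tennis | rock | sedan | green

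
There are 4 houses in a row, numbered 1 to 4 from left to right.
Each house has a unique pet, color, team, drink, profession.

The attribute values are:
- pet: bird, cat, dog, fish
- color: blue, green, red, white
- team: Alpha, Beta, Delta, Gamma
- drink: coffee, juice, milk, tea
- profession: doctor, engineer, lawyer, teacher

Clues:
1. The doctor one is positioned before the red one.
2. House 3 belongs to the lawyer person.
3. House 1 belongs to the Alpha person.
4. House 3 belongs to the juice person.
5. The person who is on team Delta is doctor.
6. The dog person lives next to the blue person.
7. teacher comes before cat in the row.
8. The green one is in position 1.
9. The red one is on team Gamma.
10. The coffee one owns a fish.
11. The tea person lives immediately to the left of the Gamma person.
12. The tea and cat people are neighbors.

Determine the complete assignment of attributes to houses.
Solution:

House | Pet | Color | Team | Drink | Profession
-----------------------------------------------
  1   | dog | green | Alpha | milk | teacher
  2   | bird | blue | Delta | tea | doctor
  3   | cat | red | Gamma | juice | lawyer
  4   | fish | white | Beta | coffee | engineer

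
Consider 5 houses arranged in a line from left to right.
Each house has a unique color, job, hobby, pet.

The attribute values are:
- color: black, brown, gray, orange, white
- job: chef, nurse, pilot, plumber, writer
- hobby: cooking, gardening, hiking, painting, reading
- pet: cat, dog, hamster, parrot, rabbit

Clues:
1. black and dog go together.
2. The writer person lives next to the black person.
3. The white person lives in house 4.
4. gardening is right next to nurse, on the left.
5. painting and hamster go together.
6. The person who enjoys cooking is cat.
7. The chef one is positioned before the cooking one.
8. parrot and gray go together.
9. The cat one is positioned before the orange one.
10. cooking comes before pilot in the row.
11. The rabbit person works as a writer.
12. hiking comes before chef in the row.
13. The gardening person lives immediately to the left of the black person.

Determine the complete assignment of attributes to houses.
Solution:

House | Color | Job | Hobby | Pet
---------------------------------
  1   | brown | writer | gardening | rabbit
  2   | black | nurse | hiking | dog
  3   | gray | chef | reading | parrot
  4   | white | plumber | cooking | cat
  5   | orange | pilot | painting | hamster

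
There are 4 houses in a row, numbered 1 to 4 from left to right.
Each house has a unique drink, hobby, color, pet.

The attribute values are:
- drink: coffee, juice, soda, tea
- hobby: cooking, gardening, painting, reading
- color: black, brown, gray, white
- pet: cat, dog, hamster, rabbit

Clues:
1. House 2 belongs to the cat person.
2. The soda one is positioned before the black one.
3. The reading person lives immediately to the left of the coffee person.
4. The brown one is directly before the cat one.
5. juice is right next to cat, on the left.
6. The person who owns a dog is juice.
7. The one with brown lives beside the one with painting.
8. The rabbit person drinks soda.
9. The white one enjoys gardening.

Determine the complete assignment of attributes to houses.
Solution:

House | Drink | Hobby | Color | Pet
-----------------------------------
  1   | juice | reading | brown | dog
  2   | coffee | painting | gray | cat
  3   | soda | gardening | white | rabbit
  4   | tea | cooking | black | hamster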